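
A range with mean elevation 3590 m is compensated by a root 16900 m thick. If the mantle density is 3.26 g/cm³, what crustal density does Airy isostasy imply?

2.69 g/cm³

ρ_c h = (ρ_m − ρ_c) r → ρ_c (h + r) = ρ_m r → ρ_c = ρ_m r / (h + r).
ρ_c = 3.26 × 16900 m / (3590 m + 16900 m) = 2.69 g/cm³.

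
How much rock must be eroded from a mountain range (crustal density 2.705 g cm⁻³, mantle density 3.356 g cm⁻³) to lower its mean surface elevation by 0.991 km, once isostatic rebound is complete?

Net drop Δ = e − u = e − e ρ_c/ρ_m = e (ρ_m − ρ_c)/ρ_m.
e = Δ ρ_m/(ρ_m − ρ_c) = 0.991 km × 3.356/0.651 = 5.11 km.

5.11 km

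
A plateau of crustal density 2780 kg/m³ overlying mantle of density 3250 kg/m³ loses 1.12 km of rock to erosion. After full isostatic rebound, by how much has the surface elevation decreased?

Rebound u = e ρ_c/ρ_m = 1.12 km × 2780/3250 = 0.958 km.
Net surface drop = e − u = 1.12 km − 0.958 km = e (ρ_m − ρ_c)/ρ_m = 0.162 km.

0.162 km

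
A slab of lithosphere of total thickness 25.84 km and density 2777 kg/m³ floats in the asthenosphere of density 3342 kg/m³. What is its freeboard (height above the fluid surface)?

4.37 km

Floating equilibrium: submerged depth d = t ρ_obj/ρ_fluid = 25.84 km × 2777/3342 = 21.47 km.
Freeboard = t − d = 25.84 km − 21.47 km = 4.37 km.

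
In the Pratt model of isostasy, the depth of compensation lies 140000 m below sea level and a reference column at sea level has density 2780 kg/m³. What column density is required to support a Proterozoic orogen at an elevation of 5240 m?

2680 kg/m³

Pratt balance: ρ_ref D = ρ (D + h).
ρ = ρ_ref D/(D + h) = 2780 × 140000 m/(140000 m + 5240 m) = 2680 kg/m³.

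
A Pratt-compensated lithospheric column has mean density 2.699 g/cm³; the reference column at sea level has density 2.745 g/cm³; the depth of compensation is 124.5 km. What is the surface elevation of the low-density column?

2.12 km

ρ_ref D = ρ (D + h) → h = D (ρ_ref − ρ)/ρ.
h = 124.5 km × (2.745 − 2.699)/2.699 = 2.12 km.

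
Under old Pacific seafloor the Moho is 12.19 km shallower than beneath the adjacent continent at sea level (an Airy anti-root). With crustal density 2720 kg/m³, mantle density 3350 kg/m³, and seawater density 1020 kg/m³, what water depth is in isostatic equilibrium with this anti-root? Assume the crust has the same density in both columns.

4.52 km

Replacing a thickness d of crust by seawater at the top must be balanced by replacing crust with mantle at the base: d (ρ_c − ρ_w) = a (ρ_m − ρ_c).
d = a (ρ_m − ρ_c)/(ρ_c − ρ_w) = 12.19 km × 630/1700 = 4.52 km.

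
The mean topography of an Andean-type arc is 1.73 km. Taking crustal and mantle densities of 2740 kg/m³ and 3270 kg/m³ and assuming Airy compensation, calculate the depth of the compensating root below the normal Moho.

8.94 km

Balancing pressure at the compensation depth: the weight of the topography is balanced by the buoyancy of the root, ρ_c h = (ρ_m − ρ_c) r.
r = h · ρ_c / (ρ_m − ρ_c) = 1.73 km × 2740 / (3270 − 2740) = 8.94 km.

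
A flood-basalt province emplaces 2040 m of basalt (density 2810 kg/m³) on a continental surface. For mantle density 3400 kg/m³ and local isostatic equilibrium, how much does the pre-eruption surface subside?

1690 m

Subaerial loading: s = t ρ_load / ρ_m.
s = 2040 m × 2810/3400 = 1690 m.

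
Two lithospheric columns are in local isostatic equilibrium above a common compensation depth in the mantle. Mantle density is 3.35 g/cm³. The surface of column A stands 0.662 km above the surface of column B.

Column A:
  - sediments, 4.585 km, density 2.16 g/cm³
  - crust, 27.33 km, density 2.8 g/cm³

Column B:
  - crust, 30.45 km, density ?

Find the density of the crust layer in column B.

Take the compensation level at the base of the deeper column (depth z_c below the surface of column A) and equate Σ ρ_i t_i down to z_c; mantle fills any gap and the z_c terms cancel.
Column A: 4.585×2.16 + 27.33×2.8 + (z_c − 31.915)×3.35
Column B: 0.662×0 + 30.45×ρ + (z_c − 0.662 − 30.45)×3.35
The z_c×3.35 term appears on both sides and cancels. Collect the known terms of each column as K = Σ(ρt)_known − 3.35 × (depth of known layers): K_A = 86.4276 − 3.35×31.915 = −20.48765; K_B = 0 − 3.35×(0.662 + 30.45) = −104.2252.
Balance: K_A = K_B + 30.45×ρ, so ρ = (K_A − K_B)/30.45 = 83.7375/30.45 = 2.75 g/cm³.

2.75 g/cm³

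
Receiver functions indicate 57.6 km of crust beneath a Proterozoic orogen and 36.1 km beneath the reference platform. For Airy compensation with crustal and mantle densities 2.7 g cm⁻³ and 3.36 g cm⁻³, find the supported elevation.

Excess crust Δ = 57.6 km − 36.1 km = 21.5 km, split between elevation h and root r with h + r = Δ.
Airy balance ρ_c h = (ρ_m − ρ_c) r gives r = h ρ_c/(ρ_m − ρ_c), so h (1 + ρ_c/(ρ_m − ρ_c)) = Δ, i.e. h = Δ (ρ_m − ρ_c)/ρ_m.
h = 21.5 km × 0.66/3.36 = 4.22 km.

4.22 km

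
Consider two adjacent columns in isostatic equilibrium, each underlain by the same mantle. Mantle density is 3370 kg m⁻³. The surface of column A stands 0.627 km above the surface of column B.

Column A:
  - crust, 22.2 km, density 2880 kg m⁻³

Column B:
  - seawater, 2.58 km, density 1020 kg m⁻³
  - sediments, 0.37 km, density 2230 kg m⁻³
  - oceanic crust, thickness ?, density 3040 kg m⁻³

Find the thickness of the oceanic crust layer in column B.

6.91 km

Take the compensation level at the base of the deeper column (depth z_c below the surface of column A) and equate Σ ρ_i t_i down to z_c; mantle fills any gap and the z_c terms cancel.
Column A: 22.2×2880 + (z_c − 22.2)×3370
Column B: 0.627×0 + 2.58×1020 + 0.37×2230 + x×3040 + (z_c − 0.627 − 2.95 − x)×3370
The z_c×3370 term appears on both sides and cancels. Collect the known terms of each column as K = Σ(ρt)_known − 3370 × (depth of known layers): K_A = 63936 − 3370×22.2 = −10878; K_B = 3456.7 − 3370×(0.627 + 2.95) = −8597.79.
Balance: K_A = K_B − x×(3370 − 3040), so x = (K_B − K_A)/(3370 − 3040) = 2280.21/330 = 6.91 km.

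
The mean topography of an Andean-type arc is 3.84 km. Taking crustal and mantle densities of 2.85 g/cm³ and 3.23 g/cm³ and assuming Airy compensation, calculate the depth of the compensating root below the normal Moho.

28.8 km

Equating mass per unit area of the two columns: the weight of the topography is balanced by the buoyancy of the root, ρ_c h = (ρ_m − ρ_c) r.
r = h · ρ_c / (ρ_m − ρ_c) = 3.84 km × 2.85 / (3.23 − 2.85) = 28.8 km.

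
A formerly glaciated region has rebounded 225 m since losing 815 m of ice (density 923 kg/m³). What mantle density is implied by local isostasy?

ρ_m = ρ_ice t / u = 923 × 815 m/225 m = 3340 kg/m³.

3340 kg/m³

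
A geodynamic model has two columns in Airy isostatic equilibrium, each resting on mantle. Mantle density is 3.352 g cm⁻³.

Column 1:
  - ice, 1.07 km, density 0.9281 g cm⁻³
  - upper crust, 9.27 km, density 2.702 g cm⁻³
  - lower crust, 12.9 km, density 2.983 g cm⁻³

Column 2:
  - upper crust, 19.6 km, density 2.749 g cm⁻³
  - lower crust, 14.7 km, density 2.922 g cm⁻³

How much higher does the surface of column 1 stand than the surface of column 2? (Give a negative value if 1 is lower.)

For any compensation level in the mantle, the mantle terms cancel and isostasy reduces to e = (Σt_1 − Σt_2) − (Σ(ρt)_1 − Σ(ρt)_2) / ρ_m.
Σt_1 = 23.24 km; Σt_2 = 34.3 km; Σ(ρt)_1 = 64.521307; Σ(ρt)_2 = 96.8338 (in km·g cm⁻³).
e = (23.24 − 34.3) − (64.521307 − 96.8338) / 3.352 = −1.42 km.

−1.42 km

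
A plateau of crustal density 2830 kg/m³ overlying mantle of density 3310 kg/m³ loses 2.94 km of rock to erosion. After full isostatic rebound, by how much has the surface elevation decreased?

Rebound u = e ρ_c/ρ_m = 2.94 km × 2830/3310 = 2.514 km.
Net surface drop = e − u = 2.94 km − 2.514 km = e (ρ_m − ρ_c)/ρ_m = 0.426 km.

0.426 km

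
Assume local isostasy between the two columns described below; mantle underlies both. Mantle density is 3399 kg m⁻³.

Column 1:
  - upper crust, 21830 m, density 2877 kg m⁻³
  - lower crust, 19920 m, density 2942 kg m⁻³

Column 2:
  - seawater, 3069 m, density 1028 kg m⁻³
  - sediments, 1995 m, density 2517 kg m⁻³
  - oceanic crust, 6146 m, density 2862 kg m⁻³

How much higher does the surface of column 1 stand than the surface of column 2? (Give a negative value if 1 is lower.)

For any compensation level in the mantle, the mantle terms cancel and isostasy reduces to e = (Σt_1 − Σt_2) − (Σ(ρt)_1 − Σ(ρt)_2) / ρ_m.
Σt_1 = 41750 m; Σt_2 = 11210 m; Σ(ρt)_1 = 121409550; Σ(ρt)_2 = 25766199 (in m·kg m⁻³).
e = (41750 − 11210) − (121409550 − 25766199) / 3399 = 2400 m.

2400 m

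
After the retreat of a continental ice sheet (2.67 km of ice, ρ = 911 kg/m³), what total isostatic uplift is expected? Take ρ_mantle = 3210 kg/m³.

Removing the load lets mantle flow back in; uplift u satisfies ρ_ice t = ρ_m u.
u = t ρ_ice/ρ_m = 2.67 km × 911/3210 = 0.758 km.

0.758 km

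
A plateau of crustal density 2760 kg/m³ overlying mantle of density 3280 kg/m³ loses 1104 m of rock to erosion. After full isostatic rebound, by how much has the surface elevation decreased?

Rebound u = e ρ_c/ρ_m = 1104 m × 2760/3280 = 929 m.
Net surface drop = e − u = 1104 m − 929 m = e (ρ_m − ρ_c)/ρ_m = 175 m.

175 m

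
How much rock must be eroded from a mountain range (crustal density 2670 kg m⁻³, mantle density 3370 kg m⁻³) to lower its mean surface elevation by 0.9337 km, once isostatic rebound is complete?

Net drop Δ = e − u = e − e ρ_c/ρ_m = e (ρ_m − ρ_c)/ρ_m.
e = Δ ρ_m/(ρ_m − ρ_c) = 0.9337 km × 3370/700 = 4.5 km.

4.5 km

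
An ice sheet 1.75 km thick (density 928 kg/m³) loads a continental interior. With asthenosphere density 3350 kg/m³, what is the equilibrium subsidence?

Balancing pressure at the compensation depth: the ice load ρ_ice t is balanced by mantle displaced below, ρ_m s.
s = t ρ_ice / ρ_m = 1.75 km × 928/3350 = 0.485 km.

0.485 km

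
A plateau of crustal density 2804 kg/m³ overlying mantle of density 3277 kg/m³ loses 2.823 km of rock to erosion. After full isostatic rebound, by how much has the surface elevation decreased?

0.407 km

Rebound u = e ρ_c/ρ_m = 2.823 km × 2804/3277 = 2.416 km.
Net surface drop = e − u = 2.823 km − 2.416 km = e (ρ_m − ρ_c)/ρ_m = 0.407 km.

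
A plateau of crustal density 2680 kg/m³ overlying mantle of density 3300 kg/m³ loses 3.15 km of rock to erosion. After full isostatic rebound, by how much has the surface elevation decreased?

Rebound u = e ρ_c/ρ_m = 3.15 km × 2680/3300 = 2.558 km.
Net surface drop = e − u = 3.15 km − 2.558 km = e (ρ_m − ρ_c)/ρ_m = 0.592 km.

0.592 km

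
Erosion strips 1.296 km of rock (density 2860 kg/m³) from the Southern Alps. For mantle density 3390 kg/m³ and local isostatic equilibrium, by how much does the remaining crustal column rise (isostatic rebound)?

Unloading: uplift u = e ρ_c/ρ_m = 1.296 km × 2860/3390 = 1.09 km.

1.09 km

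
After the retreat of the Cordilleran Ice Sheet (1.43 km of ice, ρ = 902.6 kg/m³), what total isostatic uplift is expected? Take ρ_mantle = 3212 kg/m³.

Removing the load lets mantle flow back in; uplift u satisfies ρ_ice t = ρ_m u.
u = t ρ_ice/ρ_m = 1.43 km × 902.6/3212 = 0.402 km.

0.402 km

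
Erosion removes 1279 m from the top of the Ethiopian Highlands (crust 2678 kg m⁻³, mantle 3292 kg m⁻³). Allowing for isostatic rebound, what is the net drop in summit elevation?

Rebound u = e ρ_c/ρ_m = 1279 m × 2678/3292 = 1040 m.
Net surface drop = e − u = 1279 m − 1040 m = e (ρ_m − ρ_c)/ρ_m = 239 m.

239 m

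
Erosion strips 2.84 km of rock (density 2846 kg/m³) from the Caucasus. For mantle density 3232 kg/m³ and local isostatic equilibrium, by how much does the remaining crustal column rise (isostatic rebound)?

2.5 km

Unloading: uplift u = e ρ_c/ρ_m = 2.84 km × 2846/3232 = 2.5 km.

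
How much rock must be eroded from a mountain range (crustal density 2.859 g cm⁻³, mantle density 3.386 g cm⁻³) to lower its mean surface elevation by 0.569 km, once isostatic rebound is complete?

Net drop Δ = e − u = e − e ρ_c/ρ_m = e (ρ_m − ρ_c)/ρ_m.
e = Δ ρ_m/(ρ_m − ρ_c) = 0.569 km × 3.386/0.527 = 3.66 km.

3.66 km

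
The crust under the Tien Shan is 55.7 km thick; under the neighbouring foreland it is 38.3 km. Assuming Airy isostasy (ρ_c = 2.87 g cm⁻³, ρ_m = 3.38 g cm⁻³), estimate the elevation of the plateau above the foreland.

Excess crust Δ = 55.7 km − 38.3 km = 17.4 km, split between elevation h and root r with h + r = Δ.
Airy balance ρ_c h = (ρ_m − ρ_c) r gives r = h ρ_c/(ρ_m − ρ_c), so h (1 + ρ_c/(ρ_m − ρ_c)) = Δ, i.e. h = Δ (ρ_m − ρ_c)/ρ_m.
h = 17.4 km × 0.51/3.38 = 2.63 km.

2.63 km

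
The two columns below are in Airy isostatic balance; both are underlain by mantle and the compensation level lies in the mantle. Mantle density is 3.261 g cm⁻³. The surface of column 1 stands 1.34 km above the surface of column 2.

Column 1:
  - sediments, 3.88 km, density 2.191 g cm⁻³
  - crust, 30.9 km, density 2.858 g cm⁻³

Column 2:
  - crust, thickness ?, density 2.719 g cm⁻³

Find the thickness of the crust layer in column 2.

Take the compensation level at the base of the deeper column (depth z_c below the surface of column 1) and equate Σ ρ_i t_i down to z_c; mantle fills any gap and the z_c terms cancel.
Column 1: 3.88×2.191 + 30.9×2.858 + (z_c − 34.78)×3.261
Column 2: 1.34×0 + x×2.719 + (z_c − 1.34 − 0 − x)×3.261
The z_c×3.261 term appears on both sides and cancels. Collect the known terms of each column as K = Σ(ρt)_known − 3.261 × (depth of known layers): K_1 = 96.81328 − 3.261×34.78 = −16.6043; K_2 = 0 − 3.261×(1.34 + 0) = −4.36974.
Balance: K_1 = K_2 − x×(3.261 − 2.719), so x = (K_2 − K_1)/(3.261 − 2.719) = 12.2346/0.542 = 22.6 km.

22.6 km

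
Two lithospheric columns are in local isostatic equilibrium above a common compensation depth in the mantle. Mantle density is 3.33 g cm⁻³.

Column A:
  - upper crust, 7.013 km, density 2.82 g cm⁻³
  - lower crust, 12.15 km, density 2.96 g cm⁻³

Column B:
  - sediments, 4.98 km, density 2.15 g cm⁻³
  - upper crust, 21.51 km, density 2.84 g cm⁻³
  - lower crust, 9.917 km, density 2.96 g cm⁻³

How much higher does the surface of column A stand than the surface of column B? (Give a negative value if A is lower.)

−3.61 km

For any compensation level in the mantle, the mantle terms cancel and isostasy reduces to e = (Σt_A − Σt_B) − (Σ(ρt)_A − Σ(ρt)_B) / ρ_m.
Σt_A = 19.163 km; Σt_B = 36.407 km; Σ(ρt)_A = 55.74066; Σ(ρt)_B = 101.14972 (in km·g cm⁻³).
e = (19.163 − 36.407) − (55.74066 − 101.14972) / 3.33 = −3.61 km.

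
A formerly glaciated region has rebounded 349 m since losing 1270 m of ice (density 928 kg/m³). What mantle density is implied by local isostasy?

ρ_m = ρ_ice t / u = 928 × 1270 m/349 m = 3380 kg/m³.

3380 kg/m³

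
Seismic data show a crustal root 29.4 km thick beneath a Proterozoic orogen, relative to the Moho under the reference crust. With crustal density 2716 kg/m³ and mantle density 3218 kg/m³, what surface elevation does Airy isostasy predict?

Equating mass per unit area of the two columns: ρ_c h = (ρ_m − ρ_c) r.
h = r (ρ_m − ρ_c) / ρ_c = 29.4 km × (3218 − 2716) / 2716 = 5.43 km.

5.43 km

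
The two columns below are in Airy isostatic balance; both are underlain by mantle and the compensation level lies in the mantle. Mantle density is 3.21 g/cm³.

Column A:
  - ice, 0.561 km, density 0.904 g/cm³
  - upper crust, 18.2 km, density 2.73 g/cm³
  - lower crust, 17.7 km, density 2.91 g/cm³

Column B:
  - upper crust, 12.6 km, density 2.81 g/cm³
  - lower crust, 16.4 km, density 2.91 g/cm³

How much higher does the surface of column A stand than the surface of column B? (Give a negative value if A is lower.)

For any compensation level in the mantle, the mantle terms cancel and isostasy reduces to e = (Σt_A − Σt_B) − (Σ(ρt)_A − Σ(ρt)_B) / ρ_m.
Σt_A = 36.461 km; Σt_B = 29 km; Σ(ρt)_A = 101.700144; Σ(ρt)_B = 83.13 (in km·g/cm³).
e = (36.461 − 29) − (101.700144 − 83.13) / 3.21 = 1.68 km.

1.68 km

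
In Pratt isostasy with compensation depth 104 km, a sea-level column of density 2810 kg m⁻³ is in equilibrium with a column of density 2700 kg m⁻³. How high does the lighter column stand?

ρ_ref D = ρ (D + h) → h = D (ρ_ref − ρ)/ρ.
h = 104 km × (2810 − 2700)/2700 = 4.24 km.

4.24 km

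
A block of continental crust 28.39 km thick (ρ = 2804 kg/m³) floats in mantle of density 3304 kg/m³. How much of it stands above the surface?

4.3 km

Floating equilibrium: submerged depth d = t ρ_obj/ρ_fluid = 28.39 km × 2804/3304 = 24.09 km.
Freeboard = t − d = 28.39 km − 24.09 km = 4.3 km.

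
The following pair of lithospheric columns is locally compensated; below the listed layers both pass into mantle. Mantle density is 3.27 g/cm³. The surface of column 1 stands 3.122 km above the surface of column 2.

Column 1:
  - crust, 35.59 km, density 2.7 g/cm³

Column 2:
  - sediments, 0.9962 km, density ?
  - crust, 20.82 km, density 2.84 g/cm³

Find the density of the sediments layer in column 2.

Take the compensation level at the base of the deeper column (depth z_c below the surface of column 1) and equate Σ ρ_i t_i down to z_c; mantle fills any gap and the z_c terms cancel.
Column 1: 35.59×2.7 + (z_c − 35.59)×3.27
Column 2: 3.122×0 + 0.9962×ρ + 20.82×2.84 + (z_c − 3.122 − 21.8162)×3.27
The z_c×3.27 term appears on both sides and cancels. Collect the known terms of each column as K = Σ(ρt)_known − 3.27 × (depth of known layers): K_1 = 96.093 − 3.27×35.59 = −20.2863; K_2 = 59.1288 − 3.27×(3.122 + 21.8162) = −22.419114.
Balance: K_1 = K_2 + 0.9962×ρ, so ρ = (K_1 − K_2)/0.9962 = 2.13281/0.9962 = 2.14 g/cm³.

2.14 g/cm³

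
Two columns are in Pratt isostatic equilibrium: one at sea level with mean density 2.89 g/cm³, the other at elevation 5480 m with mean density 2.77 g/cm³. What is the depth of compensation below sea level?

126000 m

ρ_ref D = ρ (D + h) → D (ρ_ref − ρ) = ρ h.
D = ρ h/(ρ_ref − ρ) = 2.77 × 5480 m/(2.89 − 2.77) = 126000 m.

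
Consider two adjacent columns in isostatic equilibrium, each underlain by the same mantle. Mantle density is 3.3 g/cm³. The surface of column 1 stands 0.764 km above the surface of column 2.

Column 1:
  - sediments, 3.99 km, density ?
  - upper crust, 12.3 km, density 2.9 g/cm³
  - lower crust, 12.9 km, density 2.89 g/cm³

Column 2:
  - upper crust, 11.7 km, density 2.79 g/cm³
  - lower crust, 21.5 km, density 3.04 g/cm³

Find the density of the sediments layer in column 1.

Take the compensation level at the base of the deeper column (depth z_c below the surface of column 1) and equate Σ ρ_i t_i down to z_c; mantle fills any gap and the z_c terms cancel.
Column 1: 3.99×ρ + 12.3×2.9 + 12.9×2.89 + (z_c − 29.19)×3.3
Column 2: 0.764×0 + 11.7×2.79 + 21.5×3.04 + (z_c − 0.764 − 33.2)×3.3
The z_c×3.3 term appears on both sides and cancels. Collect the known terms of each column as K = Σ(ρt)_known − 3.3 × (depth of known layers): K_1 = 72.951 − 3.3×29.19 = −23.376; K_2 = 98.003 − 3.3×(0.764 + 33.2) = −14.0782.
Balance: K_1 + 3.99×ρ = K_2, so ρ = (K_2 − K_1)/3.99 = 9.2978/3.99 = 2.33 g/cm³.

2.33 g/cm³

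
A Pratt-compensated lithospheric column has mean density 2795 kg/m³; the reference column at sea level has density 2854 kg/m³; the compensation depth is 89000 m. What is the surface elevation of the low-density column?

1880 m

ρ_ref D = ρ (D + h) → h = D (ρ_ref − ρ)/ρ.
h = 89000 m × (2854 − 2795)/2795 = 1880 m.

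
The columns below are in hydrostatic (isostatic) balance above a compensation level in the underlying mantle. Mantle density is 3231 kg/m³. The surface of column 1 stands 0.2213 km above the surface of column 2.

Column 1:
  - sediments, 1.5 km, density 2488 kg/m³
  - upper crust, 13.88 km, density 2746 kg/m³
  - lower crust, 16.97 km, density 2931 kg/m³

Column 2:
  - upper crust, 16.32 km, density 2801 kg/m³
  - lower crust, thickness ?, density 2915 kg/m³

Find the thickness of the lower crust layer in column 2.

Take the compensation level at the base of the deeper column (depth z_c below the surface of column 1) and equate Σ ρ_i t_i down to z_c; mantle fills any gap and the z_c terms cancel.
Column 1: 1.5×2488 + 13.88×2746 + 16.97×2931 + (z_c − 32.35)×3231
Column 2: 0.2213×0 + 16.32×2801 + x×2915 + (z_c − 0.2213 − 16.32 − x)×3231
The z_c×3231 term appears on both sides and cancels. Collect the known terms of each column as K = Σ(ρt)_known − 3231 × (depth of known layers): K_1 = 91585.55 − 3231×32.35 = −12937.3; K_2 = 45712.32 − 3231×(0.2213 + 16.32) = −7732.6203.
Balance: K_1 = K_2 − x×(3231 − 2915), so x = (K_2 − K_1)/(3231 − 2915) = 5204.68/316 = 16.5 km.

16.5 km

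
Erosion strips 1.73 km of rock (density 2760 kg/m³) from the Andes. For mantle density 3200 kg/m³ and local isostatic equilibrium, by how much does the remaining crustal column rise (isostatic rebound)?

1.49 km

Unloading: uplift u = e ρ_c/ρ_m = 1.73 km × 2760/3200 = 1.49 km.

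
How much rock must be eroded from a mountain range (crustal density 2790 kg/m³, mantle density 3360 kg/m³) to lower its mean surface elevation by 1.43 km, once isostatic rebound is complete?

Net drop Δ = e − u = e − e ρ_c/ρ_m = e (ρ_m − ρ_c)/ρ_m.
e = Δ ρ_m/(ρ_m − ρ_c) = 1.43 km × 3360/570 = 8.43 km.

8.43 km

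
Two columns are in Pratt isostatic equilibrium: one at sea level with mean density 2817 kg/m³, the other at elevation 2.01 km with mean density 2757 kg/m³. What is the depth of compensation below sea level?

92.4 km

ρ_ref D = ρ (D + h) → D (ρ_ref − ρ) = ρ h.
D = ρ h/(ρ_ref − ρ) = 2757 × 2.01 km/(2817 − 2757) = 92.4 km.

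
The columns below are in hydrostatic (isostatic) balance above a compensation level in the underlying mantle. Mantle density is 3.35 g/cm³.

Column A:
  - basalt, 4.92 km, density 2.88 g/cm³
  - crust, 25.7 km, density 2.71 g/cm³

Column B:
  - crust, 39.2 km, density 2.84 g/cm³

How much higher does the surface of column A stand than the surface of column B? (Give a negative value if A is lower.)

−0.368 km

For any compensation level in the mantle, the mantle terms cancel and isostasy reduces to e = (Σt_A − Σt_B) − (Σ(ρt)_A − Σ(ρt)_B) / ρ_m.
Σt_A = 30.62 km; Σt_B = 39.2 km; Σ(ρt)_A = 83.8166; Σ(ρt)_B = 111.328 (in km·g/cm³).
e = (30.62 − 39.2) − (83.8166 − 111.328) / 3.35 = −0.368 km.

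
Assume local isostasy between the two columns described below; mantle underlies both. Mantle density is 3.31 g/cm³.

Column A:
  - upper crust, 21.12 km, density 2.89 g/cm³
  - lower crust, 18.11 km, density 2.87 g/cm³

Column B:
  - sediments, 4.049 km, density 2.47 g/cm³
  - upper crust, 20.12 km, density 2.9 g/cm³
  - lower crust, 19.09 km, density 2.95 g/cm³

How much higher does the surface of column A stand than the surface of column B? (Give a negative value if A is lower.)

For any compensation level in the mantle, the mantle terms cancel and isostasy reduces to e = (Σt_A − Σt_B) − (Σ(ρt)_A − Σ(ρt)_B) / ρ_m.
Σt_A = 39.23 km; Σt_B = 43.259 km; Σ(ρt)_A = 113.0125; Σ(ρt)_B = 124.66453 (in km·g/cm³).
e = (39.23 − 43.259) − (113.0125 − 124.66453) / 3.31 = −0.509 km.

−0.509 km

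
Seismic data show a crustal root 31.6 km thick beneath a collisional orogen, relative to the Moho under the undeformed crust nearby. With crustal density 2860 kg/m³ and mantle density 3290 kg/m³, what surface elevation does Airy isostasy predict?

Equating mass per unit area of the two columns: ρ_c h = (ρ_m − ρ_c) r.
h = r (ρ_m − ρ_c) / ρ_c = 31.6 km × (3290 − 2860) / 2860 = 4.75 km.

4.75 km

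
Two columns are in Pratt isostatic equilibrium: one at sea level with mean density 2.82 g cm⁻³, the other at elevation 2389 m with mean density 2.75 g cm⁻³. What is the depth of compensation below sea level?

ρ_ref D = ρ (D + h) → D (ρ_ref − ρ) = ρ h.
D = ρ h/(ρ_ref − ρ) = 2.75 × 2389 m/(2.82 − 2.75) = 93900 m.

93900 m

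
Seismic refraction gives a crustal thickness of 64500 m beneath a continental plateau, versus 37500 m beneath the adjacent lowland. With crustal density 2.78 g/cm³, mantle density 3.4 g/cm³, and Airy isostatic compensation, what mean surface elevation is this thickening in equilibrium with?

4920 m

Excess crust Δ = 64500 m − 37500 m = 27000 m, split between elevation h and root r with h + r = Δ.
Airy balance ρ_c h = (ρ_m − ρ_c) r gives r = h ρ_c/(ρ_m − ρ_c), so h (1 + ρ_c/(ρ_m − ρ_c)) = Δ, i.e. h = Δ (ρ_m − ρ_c)/ρ_m.
h = 27000 m × 0.62/3.4 = 4920 m.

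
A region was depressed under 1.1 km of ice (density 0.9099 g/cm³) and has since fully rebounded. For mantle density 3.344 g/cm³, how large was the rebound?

Removing the load lets mantle flow back in; uplift u satisfies ρ_ice t = ρ_m u.
u = t ρ_ice/ρ_m = 1.1 km × 0.9099/3.344 = 0.299 km.

0.299 km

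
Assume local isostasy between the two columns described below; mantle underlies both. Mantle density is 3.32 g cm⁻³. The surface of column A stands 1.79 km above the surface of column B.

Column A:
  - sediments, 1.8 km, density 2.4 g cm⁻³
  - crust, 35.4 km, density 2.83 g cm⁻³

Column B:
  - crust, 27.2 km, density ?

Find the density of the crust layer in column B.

Take the compensation level at the base of the deeper column (depth z_c below the surface of column A) and equate Σ ρ_i t_i down to z_c; mantle fills any gap and the z_c terms cancel.
Column A: 1.8×2.4 + 35.4×2.83 + (z_c − 37.2)×3.32
Column B: 1.79×0 + 27.2×ρ + (z_c − 1.79 − 27.2)×3.32
The z_c×3.32 term appears on both sides and cancels. Collect the known terms of each column as K = Σ(ρt)_known − 3.32 × (depth of known layers): K_A = 104.502 − 3.32×37.2 = −19.002; K_B = 0 − 3.32×(1.79 + 27.2) = −96.2468.
Balance: K_A = K_B + 27.2×ρ, so ρ = (K_A − K_B)/27.2 = 77.2448/27.2 = 2.84 g cm⁻³.

2.84 g cm⁻³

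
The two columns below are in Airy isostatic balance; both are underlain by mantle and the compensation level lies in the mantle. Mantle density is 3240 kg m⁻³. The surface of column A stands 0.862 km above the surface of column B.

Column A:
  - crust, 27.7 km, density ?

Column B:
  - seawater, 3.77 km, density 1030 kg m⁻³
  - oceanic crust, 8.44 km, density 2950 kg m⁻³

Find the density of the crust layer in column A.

2750 kg m⁻³

Take the compensation level at the base of the deeper column (depth z_c below the surface of column A) and equate Σ ρ_i t_i down to z_c; mantle fills any gap and the z_c terms cancel.
Column A: 27.7×ρ + (z_c − 27.7)×3240
Column B: 0.862×0 + 3.77×1030 + 8.44×2950 + (z_c − 0.862 − 12.21)×3240
The z_c×3240 term appears on both sides and cancels. Collect the known terms of each column as K = Σ(ρt)_known − 3240 × (depth of known layers): K_A = 0 − 3240×27.7 = −89748; K_B = 28781.1 − 3240×(0.862 + 12.21) = −13572.18.
Balance: K_A + 27.7×ρ = K_B, so ρ = (K_B − K_A)/27.7 = 76175.8/27.7 = 2750 kg m⁻³.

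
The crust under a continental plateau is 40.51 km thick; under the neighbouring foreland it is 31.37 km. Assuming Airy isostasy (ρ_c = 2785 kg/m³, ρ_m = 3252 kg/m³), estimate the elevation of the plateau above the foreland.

1.31 km

Excess crust Δ = 40.51 km − 31.37 km = 9.14 km, split between elevation h and root r with h + r = Δ.
Airy balance ρ_c h = (ρ_m − ρ_c) r gives r = h ρ_c/(ρ_m − ρ_c), so h (1 + ρ_c/(ρ_m − ρ_c)) = Δ, i.e. h = Δ (ρ_m − ρ_c)/ρ_m.
h = 9.14 km × 467/3252 = 1.31 km.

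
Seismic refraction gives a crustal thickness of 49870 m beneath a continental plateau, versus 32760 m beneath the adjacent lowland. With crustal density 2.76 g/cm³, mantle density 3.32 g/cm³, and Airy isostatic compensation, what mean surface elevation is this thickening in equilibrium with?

2890 m

Excess crust Δ = 49870 m − 32760 m = 17110 m, split between elevation h and root r with h + r = Δ.
Airy balance ρ_c h = (ρ_m − ρ_c) r gives r = h ρ_c/(ρ_m − ρ_c), so h (1 + ρ_c/(ρ_m − ρ_c)) = Δ, i.e. h = Δ (ρ_m − ρ_c)/ρ_m.
h = 17110 m × 0.56/3.32 = 2890 m.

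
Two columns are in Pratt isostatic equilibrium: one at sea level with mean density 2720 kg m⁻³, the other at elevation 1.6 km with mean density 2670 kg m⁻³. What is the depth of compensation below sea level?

ρ_ref D = ρ (D + h) → D (ρ_ref − ρ) = ρ h.
D = ρ h/(ρ_ref − ρ) = 2670 × 1.6 km/(2720 − 2670) = 85.4 km.

85.4 km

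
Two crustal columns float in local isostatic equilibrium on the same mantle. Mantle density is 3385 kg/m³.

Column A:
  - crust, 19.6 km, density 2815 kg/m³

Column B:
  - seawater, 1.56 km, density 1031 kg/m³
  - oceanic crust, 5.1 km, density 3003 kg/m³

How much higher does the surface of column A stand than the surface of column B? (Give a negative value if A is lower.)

1.64 km

For any compensation level in the mantle, the mantle terms cancel and isostasy reduces to e = (Σt_A − Σt_B) − (Σ(ρt)_A − Σ(ρt)_B) / ρ_m.
Σt_A = 19.6 km; Σt_B = 6.66 km; Σ(ρt)_A = 55174; Σ(ρt)_B = 16923.66 (in km·kg/m³).
e = (19.6 − 6.66) − (55174 − 16923.66) / 3385 = 1.64 km.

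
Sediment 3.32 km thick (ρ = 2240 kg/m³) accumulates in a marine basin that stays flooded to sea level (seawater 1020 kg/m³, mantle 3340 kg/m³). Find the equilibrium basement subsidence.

1.75 km

Submarine loading: the sediment displaces seawater, and the subsidence is in turn flooded, so s (ρ_m − ρ_w) = t (ρ_sed − ρ_w).
s = 3.32 km × (2240 − 1020) / (3340 − 1020) = 1.75 km.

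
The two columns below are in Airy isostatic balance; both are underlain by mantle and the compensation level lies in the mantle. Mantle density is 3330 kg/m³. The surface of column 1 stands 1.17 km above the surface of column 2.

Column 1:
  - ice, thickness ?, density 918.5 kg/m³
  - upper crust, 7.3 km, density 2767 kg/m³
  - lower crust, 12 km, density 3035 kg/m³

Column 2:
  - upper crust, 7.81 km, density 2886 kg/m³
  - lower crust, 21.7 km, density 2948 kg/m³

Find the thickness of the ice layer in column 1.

Take the compensation level at the base of the deeper column (depth z_c below the surface of column 1) and equate Σ ρ_i t_i down to z_c; mantle fills any gap and the z_c terms cancel.
Column 1: x×918.5 + 7.3×2767 + 12×3035 + (z_c − 19.3 − x)×3330
Column 2: 1.17×0 + 7.81×2886 + 21.7×2948 + (z_c − 1.17 − 29.51)×3330
The z_c×3330 term appears on both sides and cancels. Collect the known terms of each column as K = Σ(ρt)_known − 3330 × (depth of known layers): K_1 = 56619.1 − 3330×19.3 = −7649.9; K_2 = 86511.26 − 3330×(1.17 + 29.51) = −15653.14.
Balance: K_1 − x×(3330 − 918.5) = K_2, so x = (K_1 − K_2)/(3330 − 918.5) = 8003.24/2411.5 = 3.32 km.

3.32 km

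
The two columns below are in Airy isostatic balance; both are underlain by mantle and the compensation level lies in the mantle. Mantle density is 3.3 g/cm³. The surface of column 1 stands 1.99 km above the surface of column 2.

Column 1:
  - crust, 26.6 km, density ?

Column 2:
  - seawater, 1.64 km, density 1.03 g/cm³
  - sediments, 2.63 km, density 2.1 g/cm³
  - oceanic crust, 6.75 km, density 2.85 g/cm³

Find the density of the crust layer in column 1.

2.68 g/cm³

Take the compensation level at the base of the deeper column (depth z_c below the surface of column 1) and equate Σ ρ_i t_i down to z_c; mantle fills any gap and the z_c terms cancel.
Column 1: 26.6×ρ + (z_c − 26.6)×3.3
Column 2: 1.99×0 + 1.64×1.03 + 2.63×2.1 + 6.75×2.85 + (z_c − 1.99 − 11.02)×3.3
The z_c×3.3 term appears on both sides and cancels. Collect the known terms of each column as K = Σ(ρt)_known − 3.3 × (depth of known layers): K_1 = 0 − 3.3×26.6 = −87.78; K_2 = 26.4497 − 3.3×(1.99 + 11.02) = −16.4833.
Balance: K_1 + 26.6×ρ = K_2, so ρ = (K_2 − K_1)/26.6 = 71.2967/26.6 = 2.68 g/cm³.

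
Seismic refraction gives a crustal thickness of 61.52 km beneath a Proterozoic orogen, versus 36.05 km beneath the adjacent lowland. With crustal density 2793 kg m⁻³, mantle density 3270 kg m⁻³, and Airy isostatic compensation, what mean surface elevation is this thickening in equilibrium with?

Excess crust Δ = 61.52 km − 36.05 km = 25.47 km, split between elevation h and root r with h + r = Δ.
Airy balance ρ_c h = (ρ_m − ρ_c) r gives r = h ρ_c/(ρ_m − ρ_c), so h (1 + ρ_c/(ρ_m − ρ_c)) = Δ, i.e. h = Δ (ρ_m − ρ_c)/ρ_m.
h = 25.47 km × 477/3270 = 3.72 km.

3.72 km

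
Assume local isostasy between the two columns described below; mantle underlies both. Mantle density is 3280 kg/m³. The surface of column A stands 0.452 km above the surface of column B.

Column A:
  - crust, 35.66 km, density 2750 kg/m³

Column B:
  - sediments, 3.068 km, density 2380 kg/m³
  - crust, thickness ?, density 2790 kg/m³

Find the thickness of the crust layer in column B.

Take the compensation level at the base of the deeper column (depth z_c below the surface of column A) and equate Σ ρ_i t_i down to z_c; mantle fills any gap and the z_c terms cancel.
Column A: 35.66×2750 + (z_c − 35.66)×3280
Column B: 0.452×0 + 3.068×2380 + x×2790 + (z_c − 0.452 − 3.068 − x)×3280
The z_c×3280 term appears on both sides and cancels. Collect the known terms of each column as K = Σ(ρt)_known − 3280 × (depth of known layers): K_A = 98065 − 3280×35.66 = −18899.8; K_B = 7301.84 − 3280×(0.452 + 3.068) = −4243.76.
Balance: K_A = K_B − x×(3280 − 2790), so x = (K_B − K_A)/(3280 − 2790) = 14656/490 = 29.9 km.

29.9 km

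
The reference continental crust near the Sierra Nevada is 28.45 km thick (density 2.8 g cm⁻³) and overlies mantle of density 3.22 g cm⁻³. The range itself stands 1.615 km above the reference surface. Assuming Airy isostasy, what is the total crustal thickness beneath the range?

40.8 km

Root depth r = h ρ_c / (ρ_m − ρ_c) = 1.615 km × 2.8 / 0.42 = 10.77 km.
Total thickness = T + h + r = 28.45 km + 1.615 km + 10.77 km = 40.8 km.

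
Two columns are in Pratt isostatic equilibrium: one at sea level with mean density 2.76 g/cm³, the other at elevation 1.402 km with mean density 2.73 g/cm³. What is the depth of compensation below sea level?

ρ_ref D = ρ (D + h) → D (ρ_ref − ρ) = ρ h.
D = ρ h/(ρ_ref − ρ) = 2.73 × 1.402 km/(2.76 − 2.73) = 128 km.

128 km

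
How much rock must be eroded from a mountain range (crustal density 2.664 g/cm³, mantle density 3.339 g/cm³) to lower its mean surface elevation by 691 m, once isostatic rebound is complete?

Net drop Δ = e − u = e − e ρ_c/ρ_m = e (ρ_m − ρ_c)/ρ_m.
e = Δ ρ_m/(ρ_m − ρ_c) = 691 m × 3.339/0.675 = 3420 m.

3420 m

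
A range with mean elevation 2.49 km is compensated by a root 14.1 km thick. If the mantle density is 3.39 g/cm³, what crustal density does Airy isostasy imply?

2.88 g/cm³

ρ_c h = (ρ_m − ρ_c) r → ρ_c (h + r) = ρ_m r → ρ_c = ρ_m r / (h + r).
ρ_c = 3.39 × 14.1 km / (2.49 km + 14.1 km) = 2.88 g/cm³.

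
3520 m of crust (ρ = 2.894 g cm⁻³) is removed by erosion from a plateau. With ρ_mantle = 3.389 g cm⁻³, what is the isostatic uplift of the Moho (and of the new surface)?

3010 m

Unloading: uplift u = e ρ_c/ρ_m = 3520 m × 2.894/3.389 = 3010 m.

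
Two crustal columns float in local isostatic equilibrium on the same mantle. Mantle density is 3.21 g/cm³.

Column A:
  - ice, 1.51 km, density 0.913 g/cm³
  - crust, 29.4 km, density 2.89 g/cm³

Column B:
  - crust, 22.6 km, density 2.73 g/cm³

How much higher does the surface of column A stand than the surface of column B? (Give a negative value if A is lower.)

0.632 km

For any compensation level in the mantle, the mantle terms cancel and isostasy reduces to e = (Σt_A − Σt_B) − (Σ(ρt)_A − Σ(ρt)_B) / ρ_m.
Σt_A = 30.91 km; Σt_B = 22.6 km; Σ(ρt)_A = 86.34463; Σ(ρt)_B = 61.698 (in km·g/cm³).
e = (30.91 − 22.6) − (86.34463 − 61.698) / 3.21 = 0.632 km.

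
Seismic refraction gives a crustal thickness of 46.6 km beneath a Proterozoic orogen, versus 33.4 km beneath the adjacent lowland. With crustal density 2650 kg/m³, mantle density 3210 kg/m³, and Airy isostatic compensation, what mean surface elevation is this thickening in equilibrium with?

2.3 km

Excess crust Δ = 46.6 km − 33.4 km = 13.2 km, split between elevation h and root r with h + r = Δ.
Airy balance ρ_c h = (ρ_m − ρ_c) r gives r = h ρ_c/(ρ_m − ρ_c), so h (1 + ρ_c/(ρ_m − ρ_c)) = Δ, i.e. h = Δ (ρ_m − ρ_c)/ρ_m.
h = 13.2 km × 560/3210 = 2.3 km.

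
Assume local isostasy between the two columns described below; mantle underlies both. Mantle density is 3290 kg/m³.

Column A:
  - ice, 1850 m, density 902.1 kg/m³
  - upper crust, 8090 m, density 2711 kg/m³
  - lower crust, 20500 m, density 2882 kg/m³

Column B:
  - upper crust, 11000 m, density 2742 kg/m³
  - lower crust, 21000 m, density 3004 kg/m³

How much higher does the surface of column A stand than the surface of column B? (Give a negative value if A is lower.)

1650 m

For any compensation level in the mantle, the mantle terms cancel and isostasy reduces to e = (Σt_A − Σt_B) − (Σ(ρt)_A − Σ(ρt)_B) / ρ_m.
Σt_A = 30440 m; Σt_B = 32000 m; Σ(ρt)_A = 82681875; Σ(ρt)_B = 93246000 (in m·kg/m³).
e = (30440 − 32000) − (82681875 − 93246000) / 3290 = 1650 m.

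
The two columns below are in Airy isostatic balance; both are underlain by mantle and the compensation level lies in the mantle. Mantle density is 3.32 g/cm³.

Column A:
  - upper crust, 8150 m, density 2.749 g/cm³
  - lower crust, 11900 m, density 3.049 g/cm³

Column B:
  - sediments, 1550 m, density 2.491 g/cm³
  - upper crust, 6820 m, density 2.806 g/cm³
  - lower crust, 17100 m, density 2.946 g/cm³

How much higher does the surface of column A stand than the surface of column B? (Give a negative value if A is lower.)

−996 m

For any compensation level in the mantle, the mantle terms cancel and isostasy reduces to e = (Σt_A − Σt_B) − (Σ(ρt)_A − Σ(ρt)_B) / ρ_m.
Σt_A = 20050 m; Σt_B = 25470 m; Σ(ρt)_A = 58687.45; Σ(ρt)_B = 73374.57 (in m·g/cm³).
e = (20050 − 25470) − (58687.45 − 73374.57) / 3.32 = −996 m.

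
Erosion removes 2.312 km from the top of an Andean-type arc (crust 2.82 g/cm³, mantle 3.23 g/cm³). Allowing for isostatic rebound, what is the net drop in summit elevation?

0.293 km

Rebound u = e ρ_c/ρ_m = 2.312 km × 2.82/3.23 = 2.019 km.
Net surface drop = e − u = 2.312 km − 2.019 km = e (ρ_m − ρ_c)/ρ_m = 0.293 km.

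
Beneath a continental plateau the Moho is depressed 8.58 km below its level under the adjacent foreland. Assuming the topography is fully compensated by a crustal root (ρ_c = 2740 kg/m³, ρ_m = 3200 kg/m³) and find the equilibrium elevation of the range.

1.44 km

For local isostatic compensation: ρ_c h = (ρ_m − ρ_c) r.
h = r (ρ_m − ρ_c) / ρ_c = 8.58 km × (3200 − 2740) / 2740 = 1.44 km.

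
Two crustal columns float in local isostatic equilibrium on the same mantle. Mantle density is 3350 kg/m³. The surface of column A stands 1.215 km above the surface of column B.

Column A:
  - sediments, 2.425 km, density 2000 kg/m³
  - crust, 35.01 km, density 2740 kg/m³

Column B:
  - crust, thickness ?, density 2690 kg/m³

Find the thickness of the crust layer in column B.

Take the compensation level at the base of the deeper column (depth z_c below the surface of column A) and equate Σ ρ_i t_i down to z_c; mantle fills any gap and the z_c terms cancel.
Column A: 2.425×2000 + 35.01×2740 + (z_c − 37.435)×3350
Column B: 1.215×0 + x×2690 + (z_c − 1.215 − 0 − x)×3350
The z_c×3350 term appears on both sides and cancels. Collect the known terms of each column as K = Σ(ρt)_known − 3350 × (depth of known layers): K_A = 100777.4 − 3350×37.435 = −24629.85; K_B = 0 − 3350×(1.215 + 0) = −4070.25.
Balance: K_A = K_B − x×(3350 − 2690), so x = (K_B − K_A)/(3350 − 2690) = 20559.6/660 = 31.2 km.

31.2 km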